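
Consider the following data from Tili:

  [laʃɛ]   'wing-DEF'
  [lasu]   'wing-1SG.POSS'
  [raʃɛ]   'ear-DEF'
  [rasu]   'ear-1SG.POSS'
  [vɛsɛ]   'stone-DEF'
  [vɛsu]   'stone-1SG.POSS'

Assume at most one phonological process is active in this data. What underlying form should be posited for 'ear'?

The stem for 'ear' ends in [ʃ] in [raʃɛ] but [s] in [rasu].
But 'stone' keeps [s] in both environments ([vɛsɛ], [vɛsu]), so there is no rule changing /s/ to [ʃ] before the DEF suffix.
Therefore /ʃ/ is basic and [s] is derived by depalatalization (palato-alveolar /ʃ/ becomes [s] when no front vowel follows).

/raʃ/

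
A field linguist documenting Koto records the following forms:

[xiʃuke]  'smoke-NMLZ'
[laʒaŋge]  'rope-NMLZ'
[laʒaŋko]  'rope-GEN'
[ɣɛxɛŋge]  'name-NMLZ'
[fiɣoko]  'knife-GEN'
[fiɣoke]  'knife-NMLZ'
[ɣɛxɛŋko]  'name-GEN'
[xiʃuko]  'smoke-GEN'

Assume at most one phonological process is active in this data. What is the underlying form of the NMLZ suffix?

/-ge/

The NMLZ morpheme has two allomorphs, [-ge] and [-ke].
The GEN suffix, which begins with [k], is invariant after every stem; so [k] is not altered by any rule here.
The NMLZ suffix is therefore /-ge/ underlyingly, with post-vocalic devoicing: voiced stops become voiceless after a vowel.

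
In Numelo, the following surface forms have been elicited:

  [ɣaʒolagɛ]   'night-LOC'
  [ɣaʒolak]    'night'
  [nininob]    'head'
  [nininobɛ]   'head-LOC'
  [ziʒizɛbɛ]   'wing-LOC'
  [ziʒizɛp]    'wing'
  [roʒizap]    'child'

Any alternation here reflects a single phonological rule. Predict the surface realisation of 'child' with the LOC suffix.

[roʒizabɛ]

The root 'wing' surfaces as [ziʒizɛp] and [ziʒizɛbɛ], with a stem-final [p] ~ [b] alternation.
Compare 'head', with invariant [b] in [nininob] and [nininobɛ]: an analysis with underlying /b/ and a rule producing [p] in isolation would wrongly predict alternation here too.
Therefore /p/ is basic and [b] is derived by intervocalic voicing (voiceless stops become voiced between vowels).
The one attested form of 'child', [roʒizap], shows underlying /roʒizap/. Applying the same rule between vowels gives [roʒizabɛ].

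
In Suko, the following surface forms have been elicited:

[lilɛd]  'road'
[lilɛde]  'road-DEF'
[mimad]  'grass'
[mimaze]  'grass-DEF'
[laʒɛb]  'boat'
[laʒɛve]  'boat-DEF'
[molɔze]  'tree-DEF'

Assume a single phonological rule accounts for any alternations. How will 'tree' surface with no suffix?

The root 'grass' surfaces as [mimad] and [mimaze], with a stem-final [d] ~ [z] alternation.
If /d/ were underlying and a rule turned it into [z] before the DEF suffix, 'road' would also alternate; but it has [d] in both [lilɛd] and [lilɛde].
The underlying segment must be /z/; voiced fricatives become stops word-finally, yielding [d] there.
From [molɔze] the stem 'tree' is /molɔz/; word-finally this yields [molɔd].

[molɔd]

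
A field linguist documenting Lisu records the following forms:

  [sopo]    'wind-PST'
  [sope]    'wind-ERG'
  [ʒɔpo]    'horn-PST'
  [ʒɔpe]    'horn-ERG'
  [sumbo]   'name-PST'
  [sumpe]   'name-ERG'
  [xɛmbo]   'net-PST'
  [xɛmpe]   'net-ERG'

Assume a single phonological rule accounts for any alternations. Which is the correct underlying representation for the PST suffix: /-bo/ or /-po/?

/-bo/

The PST suffix surfaces as [-bo] and [-po], depending on the final segment of the stem.
The ERG suffix, which begins with [p], is invariant after every stem; so [p] is not altered by any rule here.
So the underlying form is /-bo/, and voiced stops become voiceless after a vowel.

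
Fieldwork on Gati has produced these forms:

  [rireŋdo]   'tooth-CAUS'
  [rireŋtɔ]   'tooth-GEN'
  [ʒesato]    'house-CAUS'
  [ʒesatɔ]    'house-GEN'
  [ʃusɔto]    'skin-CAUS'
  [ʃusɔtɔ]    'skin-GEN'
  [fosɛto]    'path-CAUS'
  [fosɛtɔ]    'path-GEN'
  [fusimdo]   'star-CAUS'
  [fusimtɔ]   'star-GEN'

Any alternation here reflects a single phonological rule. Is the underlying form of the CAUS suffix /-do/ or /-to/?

The CAUS suffix surfaces as [-do] and [-to], depending on the final segment of the stem.
By contrast the GEN suffix keeps its initial [t] throughout — that segment must be underlying.
The CAUS suffix is therefore /-do/ underlyingly, with post-vocalic devoicing: voiced stops become voiceless after a vowel.

/-do/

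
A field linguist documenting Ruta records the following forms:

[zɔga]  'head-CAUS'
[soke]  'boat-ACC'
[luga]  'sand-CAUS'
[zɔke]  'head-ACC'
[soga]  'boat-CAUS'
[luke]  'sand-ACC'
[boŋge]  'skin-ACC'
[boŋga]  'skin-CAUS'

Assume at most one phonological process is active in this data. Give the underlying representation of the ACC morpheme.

The ACC suffix surfaces as [-ge] and [-ke], depending on the final segment of the stem.
The CAUS suffix, which begins with [g], is invariant after every stem; so [g] is not altered by any rule here.
The ACC suffix is therefore /-ke/ underlyingly, with post-nasal voicing: voiceless stops become voiced after a nasal.

/-ke/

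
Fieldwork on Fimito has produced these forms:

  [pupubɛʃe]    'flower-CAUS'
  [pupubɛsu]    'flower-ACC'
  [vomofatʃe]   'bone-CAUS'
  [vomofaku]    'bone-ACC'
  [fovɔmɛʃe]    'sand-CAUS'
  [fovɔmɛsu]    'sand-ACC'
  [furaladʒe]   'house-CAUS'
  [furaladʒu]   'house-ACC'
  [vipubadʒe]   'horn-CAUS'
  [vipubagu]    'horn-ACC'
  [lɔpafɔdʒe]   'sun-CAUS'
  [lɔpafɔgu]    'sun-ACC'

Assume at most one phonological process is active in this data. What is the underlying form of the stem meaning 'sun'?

/lɔpafɔg/

The stem for 'sun' ends in [dʒ] in [lɔpafɔdʒe] but [g] in [lɔpafɔgu].
Compare 'house', with invariant [dʒ] in [furaladʒe] and [furaladʒu]: an analysis with underlying /dʒ/ and a rule producing [g] before the ACC suffix would wrongly predict alternation here too.
Therefore /g/ is basic and [dʒ] is derived by palatalization before a front vowel (/k/, /g/ and /s/ become palato-alveolar [tʃ], [dʒ] and [ʃ] before a front vowel).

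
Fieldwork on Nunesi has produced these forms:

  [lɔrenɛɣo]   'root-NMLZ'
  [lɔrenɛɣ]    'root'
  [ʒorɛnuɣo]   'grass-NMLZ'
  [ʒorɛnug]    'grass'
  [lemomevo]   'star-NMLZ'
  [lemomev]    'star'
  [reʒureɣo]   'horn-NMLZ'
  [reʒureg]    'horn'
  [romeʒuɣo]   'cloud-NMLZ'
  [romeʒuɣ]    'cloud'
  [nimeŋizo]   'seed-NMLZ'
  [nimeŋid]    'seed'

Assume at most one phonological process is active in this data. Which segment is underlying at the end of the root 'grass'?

In [ʒorɛnuɣo] and [ʒorɛnug] the final segment of 'grass' alternates: [ɣ] ~ [g].
Compare 'cloud', with invariant [ɣ] in [romeʒuɣo] and [romeʒuɣ]: an analysis with underlying /ɣ/ and a rule producing [g] in isolation would wrongly predict alternation here too.
Therefore /g/ is basic and [ɣ] is derived by intervocalic spirantization (voiced stops become fricatives between vowels).

/g/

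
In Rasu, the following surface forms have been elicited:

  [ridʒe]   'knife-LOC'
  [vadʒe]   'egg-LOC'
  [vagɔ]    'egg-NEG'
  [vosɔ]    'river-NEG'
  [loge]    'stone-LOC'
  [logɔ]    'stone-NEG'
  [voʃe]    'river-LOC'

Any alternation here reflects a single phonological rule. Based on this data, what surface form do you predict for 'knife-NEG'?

In [vadʒe] and [vagɔ] the final segment of 'egg' alternates: [dʒ] ~ [g].
If /g/ were underlying and a rule turned it into [dʒ] before the LOC suffix, 'stone' would also alternate; but it has [g] in both [loge] and [logɔ].
The alternation reflects depalatalization: palato-alveolar /dʒ/ and /ʃ/ become [g] and [s] when no front vowel follows. /dʒ/ is underlying.
The one attested form of 'knife', [ridʒe], shows underlying /ridʒ/. Applying the same rule when no front vowel follows gives [rigɔ].

[rigɔ]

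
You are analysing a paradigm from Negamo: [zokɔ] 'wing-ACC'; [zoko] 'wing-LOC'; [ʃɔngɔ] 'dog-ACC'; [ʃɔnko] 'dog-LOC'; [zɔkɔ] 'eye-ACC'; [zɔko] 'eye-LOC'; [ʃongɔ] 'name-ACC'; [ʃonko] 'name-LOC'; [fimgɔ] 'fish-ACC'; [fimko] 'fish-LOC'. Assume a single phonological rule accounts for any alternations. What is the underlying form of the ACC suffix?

The ACC morpheme has two allomorphs, [-gɔ] and [-kɔ].
By contrast the LOC suffix keeps its initial [k] throughout — that segment must be underlying.
The ACC suffix is therefore /-gɔ/ underlyingly, with post-vocalic devoicing: voiced stops become voiceless after a vowel.

/-gɔ/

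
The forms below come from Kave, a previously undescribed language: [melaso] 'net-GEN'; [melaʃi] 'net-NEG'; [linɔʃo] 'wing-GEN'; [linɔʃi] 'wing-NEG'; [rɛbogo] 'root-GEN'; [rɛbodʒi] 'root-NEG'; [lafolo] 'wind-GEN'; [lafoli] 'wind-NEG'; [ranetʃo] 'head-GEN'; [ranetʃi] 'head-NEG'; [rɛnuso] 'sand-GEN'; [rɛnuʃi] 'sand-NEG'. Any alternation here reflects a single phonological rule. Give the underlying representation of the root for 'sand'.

/rɛnus/

'sand' shows [s] ~ [ʃ] at the end of the stem ([rɛnuso] vs [rɛnuʃi]).
If /ʃ/ were underlying and a rule turned it into [s] before the GEN suffix, 'wing' would also alternate; but it has [ʃ] in both [linɔʃo] and [linɔʃi].
Therefore /s/ is basic and [ʃ] is derived by palatalization before a front vowel (/g/ and /s/ become palato-alveolar [dʒ] and [ʃ] before a front vowel).
So 'sand' = /rɛnus/.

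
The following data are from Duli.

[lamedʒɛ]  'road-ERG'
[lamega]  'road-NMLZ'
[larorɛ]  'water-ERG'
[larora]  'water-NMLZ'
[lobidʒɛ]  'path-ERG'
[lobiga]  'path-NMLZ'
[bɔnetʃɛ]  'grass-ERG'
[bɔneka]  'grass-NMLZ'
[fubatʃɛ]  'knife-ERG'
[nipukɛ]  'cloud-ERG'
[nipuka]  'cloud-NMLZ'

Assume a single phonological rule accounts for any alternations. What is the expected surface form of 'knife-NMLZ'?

In [bɔnetʃɛ] and [bɔneka] the final segment of 'grass' alternates: [tʃ] ~ [k].
But 'cloud' keeps [k] in both environments ([nipukɛ], [nipuka]), so there is no rule changing /k/ to [tʃ] before the ERG suffix.
So /tʃ/ is underlying, and a rule of depalatalization — palato-alveolar /tʃ/ and /dʒ/ become [k] and [g] when no front vowel follows — gives [k].
From [fubatʃɛ] the stem 'knife' is /fubatʃ/; when no front vowel follows this yields [fubaka].

[fubaka]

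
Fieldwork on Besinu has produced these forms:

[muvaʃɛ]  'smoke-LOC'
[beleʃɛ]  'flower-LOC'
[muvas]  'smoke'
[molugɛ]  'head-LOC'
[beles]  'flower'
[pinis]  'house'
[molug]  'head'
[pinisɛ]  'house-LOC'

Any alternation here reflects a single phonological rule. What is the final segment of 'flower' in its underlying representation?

/ʃ/

'flower' shows [s] ~ [ʃ] at the end of the stem ([beles] vs [beleʃɛ]).
If /s/ were underlying and a rule turned it into [ʃ] before the LOC suffix, 'house' would also alternate; but it has [s] in both [pinis] and [pinisɛ].
The alternation reflects depalatalization: palato-alveolar /ʃ/ becomes [s] when no front vowel follows. /ʃ/ is underlying.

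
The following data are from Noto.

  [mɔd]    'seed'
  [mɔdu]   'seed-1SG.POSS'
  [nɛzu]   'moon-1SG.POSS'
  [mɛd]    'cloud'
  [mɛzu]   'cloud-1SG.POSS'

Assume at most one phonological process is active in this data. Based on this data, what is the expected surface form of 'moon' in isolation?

In [mɛd] and [mɛzu] the final segment of 'cloud' alternates: [d] ~ [z].
The stem 'seed' ([mɔd], [mɔdu]) shows [d] unchanged in both environments, so [d] cannot be basic with [z] derived before the 1SG.POSS suffix.
The underlying segment must be /z/; voiced fricatives become stops word-finally, yielding [d] there.
From [nɛzu] the stem 'moon' is /nɛz/; word-finally this yields [nɛd].

[nɛd]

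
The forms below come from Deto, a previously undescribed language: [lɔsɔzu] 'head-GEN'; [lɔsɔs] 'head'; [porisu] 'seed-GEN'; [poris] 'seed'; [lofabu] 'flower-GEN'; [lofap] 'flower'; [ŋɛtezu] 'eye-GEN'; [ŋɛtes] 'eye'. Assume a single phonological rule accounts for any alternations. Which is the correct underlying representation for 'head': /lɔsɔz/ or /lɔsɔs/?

/lɔsɔz/

In [lɔsɔzu] and [lɔsɔs] the final segment of 'head' alternates: [z] ~ [s].
If /s/ were underlying and a rule turned it into [z] before the GEN suffix, 'seed' would also alternate; but it has [s] in both [porisu] and [poris].
Therefore /z/ is basic and [s] is derived by word-final obstruent devoicing (voiced obstruents become voiceless word-finally).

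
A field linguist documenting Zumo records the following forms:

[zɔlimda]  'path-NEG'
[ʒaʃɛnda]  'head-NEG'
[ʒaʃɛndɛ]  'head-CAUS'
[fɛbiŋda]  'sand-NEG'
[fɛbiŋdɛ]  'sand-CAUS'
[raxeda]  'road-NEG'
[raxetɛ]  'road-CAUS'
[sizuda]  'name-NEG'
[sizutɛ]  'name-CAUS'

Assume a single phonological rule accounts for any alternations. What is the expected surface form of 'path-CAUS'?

[zɔlimdɛ]

The CAUS morpheme has two allomorphs, [-dɛ] and [-tɛ].
The NEG suffix, which begins with [d], is invariant after every stem; so [d] is not altered by any rule here.
The CAUS suffix is therefore /-tɛ/ underlyingly, with post-nasal voicing: voiceless stops become voiced after a nasal.
After 'path', which ends in a nasal, the suffix surfaces as [-dɛ], giving [zɔlimdɛ].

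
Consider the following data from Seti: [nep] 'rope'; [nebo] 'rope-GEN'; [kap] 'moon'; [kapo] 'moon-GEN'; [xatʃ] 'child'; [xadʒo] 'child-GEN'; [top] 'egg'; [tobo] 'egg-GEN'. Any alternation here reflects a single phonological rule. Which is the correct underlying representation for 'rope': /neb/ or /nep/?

The root 'rope' surfaces as [nep] and [nebo], with a stem-final [p] ~ [b] alternation.
The stem 'moon' ([kap], [kapo]) shows [p] unchanged in both environments, so [p] cannot be basic with [b] derived before the GEN suffix.
The alternation reflects word-final obstruent devoicing: voiced obstruents become voiceless word-finally. /b/ is underlying.

/neb/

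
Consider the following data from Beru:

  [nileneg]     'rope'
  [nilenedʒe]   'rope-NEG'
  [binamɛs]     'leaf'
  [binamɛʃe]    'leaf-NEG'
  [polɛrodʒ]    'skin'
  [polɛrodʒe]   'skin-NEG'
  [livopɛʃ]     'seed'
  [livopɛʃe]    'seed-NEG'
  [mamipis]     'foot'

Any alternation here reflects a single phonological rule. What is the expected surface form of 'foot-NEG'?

[mamipiʃe]

The root 'leaf' surfaces as [binamɛs] and [binamɛʃe], with a stem-final [s] ~ [ʃ] alternation.
If /ʃ/ were underlying and a rule turned it into [s] in isolation, 'seed' would also alternate; but it has [ʃ] in both [livopɛʃ] and [livopɛʃe].
The underlying segment must be /s/; /g/ and /s/ become palato-alveolar [dʒ] and [ʃ] before a front vowel, yielding [ʃ] there.
From [mamipis] the stem 'foot' is /mamipis/; before a front vowel this yields [mamipiʃe].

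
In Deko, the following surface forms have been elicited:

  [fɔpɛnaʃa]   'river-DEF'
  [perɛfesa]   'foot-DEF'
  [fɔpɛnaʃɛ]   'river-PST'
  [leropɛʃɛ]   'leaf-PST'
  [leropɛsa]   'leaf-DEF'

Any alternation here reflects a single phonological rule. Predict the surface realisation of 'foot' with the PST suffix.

The stem for 'leaf' ends in [s] in [leropɛsa] but [ʃ] in [leropɛʃɛ].
Compare 'river', with invariant [ʃ] in [fɔpɛnaʃa] and [fɔpɛnaʃɛ]: an analysis with underlying /ʃ/ and a rule producing [s] before the DEF suffix would wrongly predict alternation here too.
The underlying segment must be /s/; /s/ becomes palato-alveolar [ʃ] before a front vowel, yielding [ʃ] there.
The one attested form of 'foot', [perɛfesa], shows underlying /perɛfes/. Applying the same rule before a front vowel gives [perɛfeʃɛ].

[perɛfeʃɛ]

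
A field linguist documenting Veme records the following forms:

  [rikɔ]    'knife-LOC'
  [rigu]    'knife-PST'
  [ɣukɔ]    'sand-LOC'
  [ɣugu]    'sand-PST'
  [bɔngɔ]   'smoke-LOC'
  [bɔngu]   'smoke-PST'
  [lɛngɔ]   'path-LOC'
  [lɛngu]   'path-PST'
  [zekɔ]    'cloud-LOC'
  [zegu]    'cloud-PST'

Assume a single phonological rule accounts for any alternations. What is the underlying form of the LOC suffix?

/-kɔ/

The LOC morpheme has two allomorphs, [-gɔ] and [-kɔ].
By contrast the PST suffix keeps its initial [g] throughout — that segment must be underlying.
The LOC suffix is therefore /-kɔ/ underlyingly, with post-nasal voicing: voiceless stops become voiced after a nasal.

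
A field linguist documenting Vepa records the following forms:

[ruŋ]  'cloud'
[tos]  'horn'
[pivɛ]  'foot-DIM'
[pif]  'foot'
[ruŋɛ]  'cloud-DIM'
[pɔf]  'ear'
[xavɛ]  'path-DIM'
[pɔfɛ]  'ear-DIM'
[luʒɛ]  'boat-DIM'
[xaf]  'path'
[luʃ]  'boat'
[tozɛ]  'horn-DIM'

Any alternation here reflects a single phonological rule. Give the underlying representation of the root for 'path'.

The root 'path' surfaces as [xaf] and [xavɛ], with a stem-final [f] ~ [v] alternation.
Compare 'ear', with invariant [f] in [pɔf] and [pɔfɛ]: an analysis with underlying /f/ and a rule producing [v] before the DIM suffix would wrongly predict alternation here too.
Therefore /v/ is basic and [f] is derived by word-final obstruent devoicing (voiced obstruents become voiceless word-finally).
The underlying form of 'path' is therefore /xav/.

/xav/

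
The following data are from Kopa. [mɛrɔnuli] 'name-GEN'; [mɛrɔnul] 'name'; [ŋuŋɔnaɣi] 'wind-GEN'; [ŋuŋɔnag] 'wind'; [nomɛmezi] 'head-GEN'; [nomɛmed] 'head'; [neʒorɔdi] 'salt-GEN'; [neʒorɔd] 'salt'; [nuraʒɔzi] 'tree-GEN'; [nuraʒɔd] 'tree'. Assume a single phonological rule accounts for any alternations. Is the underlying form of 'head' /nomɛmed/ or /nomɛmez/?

/nomɛmez/

'head' shows [z] ~ [d] at the end of the stem ([nomɛmezi] vs [nomɛmed]).
If /d/ were underlying and a rule turned it into [z] before the GEN suffix, 'salt' would also alternate; but it has [d] in both [neʒorɔdi] and [neʒorɔd].
So /z/ is underlying, and a rule of word-final hardening — voiced fricatives become stops word-finally — gives [d].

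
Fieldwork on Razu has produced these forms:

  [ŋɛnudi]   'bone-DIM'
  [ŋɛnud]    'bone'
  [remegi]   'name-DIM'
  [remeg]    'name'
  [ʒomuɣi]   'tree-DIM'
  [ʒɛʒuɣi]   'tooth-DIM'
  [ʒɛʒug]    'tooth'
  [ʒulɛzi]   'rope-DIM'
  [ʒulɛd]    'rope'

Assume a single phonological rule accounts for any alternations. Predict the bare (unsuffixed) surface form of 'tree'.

[ʒomug]

In [ʒɛʒuɣi] and [ʒɛʒug] the final segment of 'tooth' alternates: [ɣ] ~ [g].
But 'name' keeps [g] in both environments ([remegi], [remeg]), so there is no rule changing /g/ to [ɣ] before the DIM suffix.
So /ɣ/ is underlying, and a rule of word-final hardening — voiced fricatives become stops word-finally — gives [g].
From [ʒomuɣi] the stem 'tree' is /ʒomuɣ/; word-finally this yields [ʒomug].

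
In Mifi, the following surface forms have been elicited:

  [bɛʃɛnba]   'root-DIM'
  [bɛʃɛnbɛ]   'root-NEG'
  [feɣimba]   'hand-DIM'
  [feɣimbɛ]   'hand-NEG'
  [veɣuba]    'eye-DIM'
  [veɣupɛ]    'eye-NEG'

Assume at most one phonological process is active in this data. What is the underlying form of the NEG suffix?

/-pɛ/

The NEG suffix surfaces as [-bɛ] and [-pɛ], depending on the final segment of the stem.
By contrast the DIM suffix keeps its initial [b] throughout — that segment must be underlying.
The NEG suffix is therefore /-pɛ/ underlyingly, with post-nasal voicing: voiceless stops become voiced after a nasal.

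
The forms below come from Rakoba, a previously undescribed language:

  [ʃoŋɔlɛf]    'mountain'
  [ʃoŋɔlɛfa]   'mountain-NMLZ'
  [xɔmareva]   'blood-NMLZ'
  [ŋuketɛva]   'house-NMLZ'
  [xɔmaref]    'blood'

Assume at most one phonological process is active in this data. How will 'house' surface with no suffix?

[ŋuketɛf]

'blood' shows [v] ~ [f] at the end of the stem ([xɔmareva] vs [xɔmaref]).
If /f/ were underlying and a rule turned it into [v] before the NMLZ suffix, 'mountain' would also alternate; but it has [f] in both [ʃoŋɔlɛfa] and [ʃoŋɔlɛf].
The alternation reflects word-final obstruent devoicing: voiced obstruents become voiceless word-finally. /v/ is underlying.
The one attested form of 'house', [ŋuketɛva], shows underlying /ŋuketɛv/. Applying the same rule word-finally gives [ŋuketɛf].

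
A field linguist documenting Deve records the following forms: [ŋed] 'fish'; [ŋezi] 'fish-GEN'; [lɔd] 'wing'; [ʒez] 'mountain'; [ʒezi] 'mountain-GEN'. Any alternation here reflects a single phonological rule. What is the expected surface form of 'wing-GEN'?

In [ŋed] and [ŋezi] the final segment of 'fish' alternates: [d] ~ [z].
But 'mountain' keeps [z] in both environments ([ʒez], [ʒezi]), so there is no rule changing /z/ to [d] in isolation.
Therefore /d/ is basic and [z] is derived by intervocalic spirantization (voiced stops become fricatives between vowels).
From [lɔd] the stem 'wing' is /lɔd/; between vowels this yields [lɔzi].

[lɔzi]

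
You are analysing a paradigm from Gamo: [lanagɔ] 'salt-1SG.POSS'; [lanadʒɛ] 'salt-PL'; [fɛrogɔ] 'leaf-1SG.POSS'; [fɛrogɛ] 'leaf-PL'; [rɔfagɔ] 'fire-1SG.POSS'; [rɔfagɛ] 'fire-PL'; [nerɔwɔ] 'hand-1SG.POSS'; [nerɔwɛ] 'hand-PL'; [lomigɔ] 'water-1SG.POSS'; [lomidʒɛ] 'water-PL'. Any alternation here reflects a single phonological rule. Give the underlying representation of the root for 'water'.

/lomidʒ/

The stem for 'water' ends in [g] in [lomigɔ] but [dʒ] in [lomidʒɛ].
If /g/ were underlying and a rule turned it into [dʒ] before the PL suffix, 'leaf' would also alternate; but it has [g] in both [fɛrogɔ] and [fɛrogɛ].
The underlying segment must be /dʒ/; palato-alveolar /dʒ/ becomes [g] when no front vowel follows, yielding [g] there.
Hence 'water' is /lomidʒ/ underlyingly.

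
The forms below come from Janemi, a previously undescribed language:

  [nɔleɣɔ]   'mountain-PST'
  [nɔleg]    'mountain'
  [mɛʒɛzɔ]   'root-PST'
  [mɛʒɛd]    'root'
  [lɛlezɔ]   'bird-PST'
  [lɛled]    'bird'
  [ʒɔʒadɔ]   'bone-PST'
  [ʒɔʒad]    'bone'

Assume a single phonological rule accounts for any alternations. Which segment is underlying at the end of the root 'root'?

/z/

'root' shows [z] ~ [d] at the end of the stem ([mɛʒɛzɔ] vs [mɛʒɛd]).
But 'bone' keeps [d] in both environments ([ʒɔʒadɔ], [ʒɔʒad]), so there is no rule changing /d/ to [z] before the PST suffix.
Therefore /z/ is basic and [d] is derived by word-final hardening (voiced fricatives become stops word-finally).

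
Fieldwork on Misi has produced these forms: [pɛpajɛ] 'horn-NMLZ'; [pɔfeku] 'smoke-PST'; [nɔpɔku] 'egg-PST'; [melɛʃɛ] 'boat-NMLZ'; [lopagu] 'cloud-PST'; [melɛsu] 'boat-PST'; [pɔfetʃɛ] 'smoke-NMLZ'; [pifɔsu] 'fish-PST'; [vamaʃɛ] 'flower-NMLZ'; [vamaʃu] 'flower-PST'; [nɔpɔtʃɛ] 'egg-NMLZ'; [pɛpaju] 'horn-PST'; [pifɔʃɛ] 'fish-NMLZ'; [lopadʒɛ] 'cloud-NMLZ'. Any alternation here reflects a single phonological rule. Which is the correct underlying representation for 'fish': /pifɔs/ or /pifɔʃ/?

In [pifɔʃɛ] and [pifɔsu] the final segment of 'fish' alternates: [ʃ] ~ [s].
But 'flower' keeps [ʃ] in both environments ([vamaʃɛ], [vamaʃu]), so there is no rule changing /ʃ/ to [s] before the PST suffix.
The underlying segment must be /s/; /k/, /g/ and /s/ become palato-alveolar [tʃ], [dʒ] and [ʃ] before a front vowel, yielding [ʃ] there.

/pifɔs/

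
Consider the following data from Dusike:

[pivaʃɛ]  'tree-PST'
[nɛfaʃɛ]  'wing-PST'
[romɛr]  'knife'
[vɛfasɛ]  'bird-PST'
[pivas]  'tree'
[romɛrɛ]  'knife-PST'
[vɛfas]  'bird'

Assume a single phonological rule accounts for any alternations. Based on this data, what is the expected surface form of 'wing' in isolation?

In [pivas] and [pivaʃɛ] the final segment of 'tree' alternates: [s] ~ [ʃ].
But 'bird' keeps [s] in both environments ([vɛfas], [vɛfasɛ]), so there is no rule changing /s/ to [ʃ] before the PST suffix.
So /ʃ/ is underlying, and a rule of depalatalization — palato-alveolar /ʃ/ becomes [s] when no front vowel follows — gives [s].
The one attested form of 'wing', [nɛfaʃɛ], shows underlying /nɛfaʃ/. Applying the same rule when no front vowel follows gives [nɛfas].

[nɛfas]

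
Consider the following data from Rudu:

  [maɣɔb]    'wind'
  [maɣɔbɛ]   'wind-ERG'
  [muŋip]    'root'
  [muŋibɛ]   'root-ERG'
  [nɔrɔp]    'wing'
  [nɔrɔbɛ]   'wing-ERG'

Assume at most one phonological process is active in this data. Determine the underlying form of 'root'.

The stem for 'root' ends in [p] in [muŋip] but [b] in [muŋibɛ].
If /b/ were underlying and a rule turned it into [p] in isolation, 'wind' would also alternate; but it has [b] in both [maɣɔb] and [maɣɔbɛ].
The underlying segment must be /p/; voiceless stops become voiced between vowels, yielding [b] there.

/muŋip/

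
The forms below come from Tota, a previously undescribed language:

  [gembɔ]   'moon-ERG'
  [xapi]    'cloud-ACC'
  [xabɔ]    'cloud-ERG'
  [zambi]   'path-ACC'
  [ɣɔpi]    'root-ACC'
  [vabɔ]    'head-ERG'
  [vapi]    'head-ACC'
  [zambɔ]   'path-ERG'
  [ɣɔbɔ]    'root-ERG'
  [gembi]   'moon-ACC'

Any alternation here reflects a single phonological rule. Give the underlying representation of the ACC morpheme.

/-pi/

The ACC morpheme has two allomorphs, [-bi] and [-pi].
By contrast the ERG suffix keeps its initial [b] throughout — that segment must be underlying.
The ACC suffix is therefore /-pi/ underlyingly, with post-nasal voicing: voiceless stops become voiced after a nasal.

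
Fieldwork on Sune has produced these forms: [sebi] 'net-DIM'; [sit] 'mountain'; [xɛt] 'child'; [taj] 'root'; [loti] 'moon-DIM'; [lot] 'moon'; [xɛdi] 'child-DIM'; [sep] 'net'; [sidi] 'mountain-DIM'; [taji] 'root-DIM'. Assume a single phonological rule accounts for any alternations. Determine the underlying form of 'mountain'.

The stem for 'mountain' ends in [t] in [sit] but [d] in [sidi].
Compare 'moon', with invariant [t] in [lot] and [loti]: an analysis with underlying /t/ and a rule producing [d] before the DIM suffix would wrongly predict alternation here too.
So /d/ is underlying, and a rule of word-final obstruent devoicing — voiced obstruents become voiceless word-finally — gives [t].
Hence 'mountain' is /sid/ underlyingly.

/sid/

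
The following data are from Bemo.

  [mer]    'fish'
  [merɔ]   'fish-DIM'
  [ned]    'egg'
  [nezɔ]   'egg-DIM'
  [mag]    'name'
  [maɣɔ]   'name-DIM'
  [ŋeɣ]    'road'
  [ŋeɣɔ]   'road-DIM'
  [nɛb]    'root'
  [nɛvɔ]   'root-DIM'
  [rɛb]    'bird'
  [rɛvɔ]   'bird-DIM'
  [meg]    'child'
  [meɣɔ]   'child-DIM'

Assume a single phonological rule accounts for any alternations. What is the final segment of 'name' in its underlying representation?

'name' shows [g] ~ [ɣ] at the end of the stem ([mag] vs [maɣɔ]).
Compare 'road', with invariant [ɣ] in [ŋeɣ] and [ŋeɣɔ]: an analysis with underlying /ɣ/ and a rule producing [g] in isolation would wrongly predict alternation here too.
The alternation reflects intervocalic spirantization: voiced stops become fricatives between vowels. /g/ is underlying.

/g/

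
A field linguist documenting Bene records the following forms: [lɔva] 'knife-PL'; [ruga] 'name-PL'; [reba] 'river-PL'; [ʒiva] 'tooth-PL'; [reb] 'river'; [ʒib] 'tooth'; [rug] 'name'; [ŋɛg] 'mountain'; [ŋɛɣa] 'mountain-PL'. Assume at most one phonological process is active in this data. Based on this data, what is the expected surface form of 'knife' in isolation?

The stem for 'tooth' ends in [v] in [ʒiva] but [b] in [ʒib].
But 'river' keeps [b] in both environments ([reba], [reb]), so there is no rule changing /b/ to [v] before the PL suffix.
The underlying segment must be /v/; voiced fricatives become stops word-finally, yielding [b] there.
The one attested form of 'knife', [lɔva], shows underlying /lɔv/. Applying the same rule word-finally gives [lɔb].

[lɔb]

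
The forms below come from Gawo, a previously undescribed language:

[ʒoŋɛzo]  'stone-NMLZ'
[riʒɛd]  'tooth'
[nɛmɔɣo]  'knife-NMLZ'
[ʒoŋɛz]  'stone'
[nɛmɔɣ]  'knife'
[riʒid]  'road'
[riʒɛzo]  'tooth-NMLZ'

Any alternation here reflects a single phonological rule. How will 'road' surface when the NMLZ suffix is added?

[riʒizo]

The root 'tooth' surfaces as [riʒɛd] and [riʒɛzo], with a stem-final [d] ~ [z] alternation.
But 'stone' keeps [z] in both environments ([ʒoŋɛz], [ʒoŋɛzo]), so there is no rule changing /z/ to [d] in isolation.
Therefore /d/ is basic and [z] is derived by intervocalic spirantization (voiced stops become fricatives between vowels).
From [riʒid] the stem 'road' is /riʒid/; between vowels this yields [riʒizo].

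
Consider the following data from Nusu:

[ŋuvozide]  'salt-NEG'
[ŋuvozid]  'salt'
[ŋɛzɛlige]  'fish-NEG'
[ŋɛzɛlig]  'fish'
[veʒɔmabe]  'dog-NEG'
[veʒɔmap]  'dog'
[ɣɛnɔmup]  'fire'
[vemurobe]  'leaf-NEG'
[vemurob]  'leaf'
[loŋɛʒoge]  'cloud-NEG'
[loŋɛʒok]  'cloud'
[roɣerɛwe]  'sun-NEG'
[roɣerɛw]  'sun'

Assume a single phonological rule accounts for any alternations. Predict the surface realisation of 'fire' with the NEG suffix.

[ɣɛnɔmube]

The stem for 'dog' ends in [b] in [veʒɔmabe] but [p] in [veʒɔmap].
If /b/ were underlying and a rule turned it into [p] in isolation, 'leaf' would also alternate; but it has [b] in both [vemurobe] and [vemurob].
The underlying segment must be /p/; voiceless stops become voiced between vowels, yielding [b] there.
From [ɣɛnɔmup] the stem 'fire' is /ɣɛnɔmup/; between vowels this yields [ɣɛnɔmube].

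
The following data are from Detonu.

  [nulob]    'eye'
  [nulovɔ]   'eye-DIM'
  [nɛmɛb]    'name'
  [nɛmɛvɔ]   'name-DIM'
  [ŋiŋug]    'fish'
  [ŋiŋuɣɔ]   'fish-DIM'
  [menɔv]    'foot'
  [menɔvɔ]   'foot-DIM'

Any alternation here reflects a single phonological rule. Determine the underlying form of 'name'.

In [nɛmɛb] and [nɛmɛvɔ] the final segment of 'name' alternates: [b] ~ [v].
But 'foot' keeps [v] in both environments ([menɔv], [menɔvɔ]), so there is no rule changing /v/ to [b] in isolation.
The alternation reflects intervocalic spirantization: voiced stops become fricatives between vowels. /b/ is underlying.

/nɛmɛb/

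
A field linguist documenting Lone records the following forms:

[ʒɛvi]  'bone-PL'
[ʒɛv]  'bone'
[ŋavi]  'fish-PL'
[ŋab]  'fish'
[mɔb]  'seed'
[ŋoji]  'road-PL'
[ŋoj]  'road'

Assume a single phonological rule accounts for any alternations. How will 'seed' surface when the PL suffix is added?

The stem for 'fish' ends in [v] in [ŋavi] but [b] in [ŋab].
Compare 'bone', with invariant [v] in [ʒɛvi] and [ʒɛv]: an analysis with underlying /v/ and a rule producing [b] in isolation would wrongly predict alternation here too.
So /b/ is underlying, and a rule of intervocalic spirantization — voiced stops become fricatives between vowels — gives [v].
The one attested form of 'seed', [mɔb], shows underlying /mɔb/. Applying the same rule between vowels gives [mɔvi].

[mɔvi]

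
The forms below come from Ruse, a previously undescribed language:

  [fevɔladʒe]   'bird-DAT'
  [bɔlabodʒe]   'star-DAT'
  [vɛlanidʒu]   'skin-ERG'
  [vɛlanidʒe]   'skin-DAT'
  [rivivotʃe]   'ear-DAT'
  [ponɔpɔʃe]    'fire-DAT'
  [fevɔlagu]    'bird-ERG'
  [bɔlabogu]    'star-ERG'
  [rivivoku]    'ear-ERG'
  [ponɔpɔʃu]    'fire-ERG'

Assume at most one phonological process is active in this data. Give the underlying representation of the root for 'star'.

/bɔlabog/

'star' shows [g] ~ [dʒ] at the end of the stem ([bɔlabogu] vs [bɔlabodʒe]).
The stem 'skin' ([vɛlanidʒu], [vɛlanidʒe]) shows [dʒ] unchanged in both environments, so [dʒ] cannot be basic with [g] derived before the ERG suffix.
The underlying segment must be /g/; /k/ and /g/ become palato-alveolar [tʃ] and [dʒ] before a front vowel, yielding [dʒ] there.
Hence 'star' is /bɔlabog/ underlyingly.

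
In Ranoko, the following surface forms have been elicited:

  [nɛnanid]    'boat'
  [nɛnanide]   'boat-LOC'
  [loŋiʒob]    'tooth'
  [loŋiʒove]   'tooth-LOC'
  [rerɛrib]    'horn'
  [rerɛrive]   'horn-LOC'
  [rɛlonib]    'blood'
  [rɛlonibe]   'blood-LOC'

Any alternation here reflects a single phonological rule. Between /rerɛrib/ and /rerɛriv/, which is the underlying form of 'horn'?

/rerɛriv/

'horn' shows [b] ~ [v] at the end of the stem ([rerɛrib] vs [rerɛrive]).
Compare 'blood', with invariant [b] in [rɛlonib] and [rɛlonibe]: an analysis with underlying /b/ and a rule producing [v] before the LOC suffix would wrongly predict alternation here too.
So /v/ is underlying, and a rule of word-final hardening — voiced fricatives become stops word-finally — gives [b].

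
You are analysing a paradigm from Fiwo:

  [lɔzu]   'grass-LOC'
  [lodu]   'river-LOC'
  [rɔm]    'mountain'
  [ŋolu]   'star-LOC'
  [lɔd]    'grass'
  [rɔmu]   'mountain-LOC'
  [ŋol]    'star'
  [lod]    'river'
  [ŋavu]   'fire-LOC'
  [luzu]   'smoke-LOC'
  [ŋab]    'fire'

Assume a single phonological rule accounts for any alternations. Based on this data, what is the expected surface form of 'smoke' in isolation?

'grass' shows [z] ~ [d] at the end of the stem ([lɔzu] vs [lɔd]).
But 'river' keeps [d] in both environments ([lodu], [lod]), so there is no rule changing /d/ to [z] before the LOC suffix.
The alternation reflects word-final hardening: voiced fricatives become stops word-finally. /z/ is underlying.
The one attested form of 'smoke', [luzu], shows underlying /luz/. Applying the same rule word-finally gives [lud].

[lud]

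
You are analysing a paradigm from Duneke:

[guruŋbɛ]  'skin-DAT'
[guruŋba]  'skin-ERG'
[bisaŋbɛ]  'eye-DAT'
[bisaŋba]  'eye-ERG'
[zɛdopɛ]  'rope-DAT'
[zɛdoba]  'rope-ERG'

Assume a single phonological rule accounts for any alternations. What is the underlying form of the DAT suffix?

The DAT suffix surfaces as [-bɛ] and [-pɛ], depending on the final segment of the stem.
By contrast the ERG suffix keeps its initial [b] throughout — that segment must be underlying.
So the underlying form is /-pɛ/, and voiceless stops become voiced after a nasal.

/-pɛ/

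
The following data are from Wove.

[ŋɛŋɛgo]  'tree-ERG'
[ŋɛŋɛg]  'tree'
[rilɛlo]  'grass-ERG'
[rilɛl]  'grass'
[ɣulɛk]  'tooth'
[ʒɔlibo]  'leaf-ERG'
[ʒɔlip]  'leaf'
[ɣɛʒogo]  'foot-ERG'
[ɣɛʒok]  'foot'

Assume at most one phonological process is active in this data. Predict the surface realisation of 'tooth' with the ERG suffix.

In [ɣɛʒogo] and [ɣɛʒok] the final segment of 'foot' alternates: [g] ~ [k].
Compare 'tree', with invariant [g] in [ŋɛŋɛgo] and [ŋɛŋɛg]: an analysis with underlying /g/ and a rule producing [k] in isolation would wrongly predict alternation here too.
The underlying segment must be /k/; voiceless stops become voiced between vowels, yielding [g] there.
The one attested form of 'tooth', [ɣulɛk], shows underlying /ɣulɛk/. Applying the same rule between vowels gives [ɣulɛgo].

[ɣulɛgo]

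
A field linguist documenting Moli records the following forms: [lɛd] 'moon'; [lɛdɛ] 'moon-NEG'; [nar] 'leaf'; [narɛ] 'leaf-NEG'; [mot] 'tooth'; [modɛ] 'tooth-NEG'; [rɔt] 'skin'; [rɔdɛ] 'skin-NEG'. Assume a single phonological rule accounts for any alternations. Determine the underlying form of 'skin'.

The root 'skin' surfaces as [rɔt] and [rɔdɛ], with a stem-final [t] ~ [d] alternation.
But 'moon' keeps [d] in both environments ([lɛd], [lɛdɛ]), so there is no rule changing /d/ to [t] in isolation.
So /t/ is underlying, and a rule of intervocalic voicing — voiceless stops become voiced between vowels — gives [d].
The underlying form of 'skin' is therefore /rɔt/.

/rɔt/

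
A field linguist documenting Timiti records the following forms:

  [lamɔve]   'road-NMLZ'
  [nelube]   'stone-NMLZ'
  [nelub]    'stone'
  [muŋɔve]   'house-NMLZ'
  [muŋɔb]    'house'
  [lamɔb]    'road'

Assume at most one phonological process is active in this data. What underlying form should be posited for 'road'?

/lamɔv/

In [lamɔve] and [lamɔb] the final segment of 'road' alternates: [v] ~ [b].
The stem 'stone' ([nelube], [nelub]) shows [b] unchanged in both environments, so [b] cannot be basic with [v] derived before the NMLZ suffix.
The underlying segment must be /v/; voiced fricatives become stops word-finally, yielding [b] there.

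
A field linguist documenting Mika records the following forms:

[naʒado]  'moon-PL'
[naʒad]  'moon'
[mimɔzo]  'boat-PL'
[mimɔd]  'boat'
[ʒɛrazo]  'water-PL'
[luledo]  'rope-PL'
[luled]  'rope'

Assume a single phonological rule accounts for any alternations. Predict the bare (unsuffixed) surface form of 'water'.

The root 'boat' surfaces as [mimɔzo] and [mimɔd], with a stem-final [z] ~ [d] alternation.
Compare 'rope', with invariant [d] in [luledo] and [luled]: an analysis with underlying /d/ and a rule producing [z] before the PL suffix would wrongly predict alternation here too.
So /z/ is underlying, and a rule of word-final hardening — voiced fricatives become stops word-finally — gives [d].
The one attested form of 'water', [ʒɛrazo], shows underlying /ʒɛraz/. Applying the same rule word-finally gives [ʒɛrad].

[ʒɛrad]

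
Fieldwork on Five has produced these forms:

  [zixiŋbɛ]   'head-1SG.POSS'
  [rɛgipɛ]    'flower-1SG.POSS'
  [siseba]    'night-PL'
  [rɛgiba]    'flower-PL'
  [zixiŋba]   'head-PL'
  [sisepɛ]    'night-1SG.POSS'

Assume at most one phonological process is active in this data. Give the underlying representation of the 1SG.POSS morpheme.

/-pɛ/

The 1SG.POSS morpheme has two allomorphs, [-bɛ] and [-pɛ].
By contrast the PL suffix keeps its initial [b] throughout — that segment must be underlying.
So the underlying form is /-pɛ/, and voiceless stops become voiced after a nasal.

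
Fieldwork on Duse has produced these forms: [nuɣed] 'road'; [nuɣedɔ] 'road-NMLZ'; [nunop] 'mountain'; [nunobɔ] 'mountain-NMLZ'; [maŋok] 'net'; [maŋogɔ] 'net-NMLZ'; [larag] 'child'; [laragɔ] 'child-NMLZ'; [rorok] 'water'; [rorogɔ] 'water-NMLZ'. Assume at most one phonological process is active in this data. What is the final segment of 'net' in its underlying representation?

The stem for 'net' ends in [k] in [maŋok] but [g] in [maŋogɔ].
If /g/ were underlying and a rule turned it into [k] in isolation, 'child' would also alternate; but it has [g] in both [larag] and [laragɔ].
Therefore /k/ is basic and [g] is derived by intervocalic voicing (voiceless stops become voiced between vowels).

/k/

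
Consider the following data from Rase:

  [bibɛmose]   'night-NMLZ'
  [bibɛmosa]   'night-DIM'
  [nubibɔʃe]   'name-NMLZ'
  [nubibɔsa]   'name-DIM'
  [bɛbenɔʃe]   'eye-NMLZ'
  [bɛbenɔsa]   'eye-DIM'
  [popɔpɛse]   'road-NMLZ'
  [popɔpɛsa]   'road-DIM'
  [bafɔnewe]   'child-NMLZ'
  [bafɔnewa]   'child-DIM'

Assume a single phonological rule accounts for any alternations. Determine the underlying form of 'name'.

/nubibɔʃ/

The root 'name' surfaces as [nubibɔʃe] and [nubibɔsa], with a stem-final [ʃ] ~ [s] alternation.
Compare 'road', with invariant [s] in [popɔpɛse] and [popɔpɛsa]: an analysis with underlying /s/ and a rule producing [ʃ] before the NMLZ suffix would wrongly predict alternation here too.
The underlying segment must be /ʃ/; palato-alveolar /ʃ/ becomes [s] when no front vowel follows, yielding [s] there.
Hence 'name' is /nubibɔʃ/ underlyingly.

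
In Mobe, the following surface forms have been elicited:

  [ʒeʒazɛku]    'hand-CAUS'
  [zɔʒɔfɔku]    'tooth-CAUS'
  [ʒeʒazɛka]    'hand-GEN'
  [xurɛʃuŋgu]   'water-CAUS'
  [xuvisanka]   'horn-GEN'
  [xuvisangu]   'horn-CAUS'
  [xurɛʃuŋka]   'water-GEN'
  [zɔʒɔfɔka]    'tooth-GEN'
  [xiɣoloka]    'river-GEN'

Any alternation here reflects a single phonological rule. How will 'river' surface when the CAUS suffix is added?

[xiɣoloku]

The CAUS suffix surfaces as [-gu] and [-ku], depending on the final segment of the stem.
The GEN suffix, which begins with [k], is invariant after every stem; so [k] is not altered by any rule here.
The CAUS suffix is therefore /-gu/ underlyingly, with post-vocalic devoicing: voiced stops become voiceless after a vowel.
After 'river', which ends in a vowel, the suffix surfaces as [-ku], giving [xiɣoloku].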